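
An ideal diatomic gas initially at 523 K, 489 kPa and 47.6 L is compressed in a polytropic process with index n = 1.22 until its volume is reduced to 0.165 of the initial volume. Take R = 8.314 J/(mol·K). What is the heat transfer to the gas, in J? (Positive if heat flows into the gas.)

n = P₁V₁/(RT₁) = 489×47.6/(8.314×523) = 5.35 mol.
Polytropic n=1.22: T₂ = T₁(V₁/V₂)^(n−1) = 523×(6.06)^0.22 = 777 K; P₂ = P₁(V₁/V₂)^n = 4410 kPa.
W = (P₁V₁−P₂V₂)/(n−1) = (489×47.6−4410×7.85)/0.22 = -51500 J.
ΔU = nCvΔT = 5.35×20.8×(777−523) = 28300 J.
Q = ΔU + W = -23200 J.

-23200 J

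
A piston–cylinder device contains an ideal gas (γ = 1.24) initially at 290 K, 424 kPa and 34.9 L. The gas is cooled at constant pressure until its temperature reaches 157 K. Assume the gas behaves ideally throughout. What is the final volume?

Isobaric: P stays 424 kPa; V/T = const ⇒ T₂ = 157 K, V₂ = 18.9 L.

18.9 L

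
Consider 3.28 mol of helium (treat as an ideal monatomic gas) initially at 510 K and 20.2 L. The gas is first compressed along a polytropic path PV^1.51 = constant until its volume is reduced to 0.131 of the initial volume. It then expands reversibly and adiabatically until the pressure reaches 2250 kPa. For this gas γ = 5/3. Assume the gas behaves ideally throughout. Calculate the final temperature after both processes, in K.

677 K

P₁ = nRT₁/V₁ = 3.28×8.314×510/20.2 = 688 kPa.
Step 1 — Polytropic n=1.51: T₂ = T₁(V₁/V₂)^(n−1) = 510×(7.63)^0.51 = 1440 K; P₂ = P₁(V₁/V₂)^n = 14800 kPa.
W = (P₁V₁−P₂V₂)/(n−1) = (688×20.2−14800×2.65)/0.51 = -49600 J.
ΔU = nCvΔT = 3.28×12.5×(1440−510) = 38000 J.
Q = ΔU + W = -11700 J.
State after step 1: P = 14800 kPa, V = 2.65 L, T = 1440 K.
Step 2 — Adiabatic: T₂/T₁ = (P₂/P₁)^((γ−1)/γ) ⇒ T₂ = 1440×(0.152)^0.400 = 677 K; V₂ = 8.20 L.
ΔU = nCvΔT = 3.28×12.5×(677−1440) = -31100 J.
Q = 0 for an adiabatic process, so W = −ΔU = 31100 J.
Net over both steps: W = -18500 J, Q = -11700 J, ΔU = 6810 J.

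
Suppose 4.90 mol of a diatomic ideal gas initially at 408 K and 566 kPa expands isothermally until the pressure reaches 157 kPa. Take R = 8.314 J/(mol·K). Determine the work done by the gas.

21300 J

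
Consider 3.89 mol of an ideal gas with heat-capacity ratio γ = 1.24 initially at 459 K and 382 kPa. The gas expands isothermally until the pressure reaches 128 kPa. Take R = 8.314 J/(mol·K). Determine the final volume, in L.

V₁ = nRT₁/P₁ = 3.89×8.314×459/382 = 38.9 L.
Isothermal: T stays 459 K; PV = const ⇒ V₂ = 116 L, P₂ = 128 kPa.

116 L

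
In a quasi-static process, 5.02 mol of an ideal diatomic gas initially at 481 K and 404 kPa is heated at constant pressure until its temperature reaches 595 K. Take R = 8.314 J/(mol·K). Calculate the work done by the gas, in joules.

V₁ = nRT₁/P₁ = 5.02×8.314×481/404 = 49.7 L.
Isobaric: P stays 404 kPa; V/T = const ⇒ T₂ = 595 K, V₂ = 61.5 L.
W = PΔV = 404×(61.5−49.7) kPa·L = 4760 J.

4760 J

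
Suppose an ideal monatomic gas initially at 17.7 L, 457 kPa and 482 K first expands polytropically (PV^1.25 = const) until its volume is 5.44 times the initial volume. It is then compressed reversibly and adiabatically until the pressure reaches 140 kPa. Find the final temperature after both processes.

459 K

n = P₁V₁/(RT₁) = 457×17.7/(8.314×482) = 2.02 mol.
Step 1 — Polytropic n=1.25: T₂ = T₁(V₁/V₂)^(n−1) = 482×(0.184)^0.25 = 316 K; P₂ = P₁(V₁/V₂)^n = 55.0 kPa.
W = (P₁V₁−P₂V₂)/(n−1) = (457×17.7−55.0×96.3)/0.25 = 11200 J.
ΔU = nCvΔT = 2.02×12.5×(316−482) = -4190 J.
Q = ΔU + W = 6980 J.
State after step 1: P = 55.0 kPa, V = 96.3 L, T = 316 K.
Step 2 — Adiabatic: T₂/T₁ = (P₂/P₁)^((γ−1)/γ) ⇒ T₂ = 316×(2.55)^0.400 = 459 K; V₂ = 55.0 L.
ΔU = nCvΔT = 2.02×12.5×(459−316) = 3600 J.
Q = 0 for an adiabatic process, so W = −ΔU = -3600 J.
Net over both steps: W = 7570 J, Q = 6980 J, ΔU = -589 J.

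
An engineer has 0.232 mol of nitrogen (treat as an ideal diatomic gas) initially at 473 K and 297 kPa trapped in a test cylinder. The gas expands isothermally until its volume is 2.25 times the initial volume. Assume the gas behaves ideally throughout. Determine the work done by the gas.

V₁ = nRT₁/P₁ = 0.232×8.314×473/297 = 3.07 L.
Isothermal: T stays 473 K; PV = const ⇒ V₂ = 6.91 L, P₂ = 132 kPa.
W = nRT ln(V₂/V₁) = 0.232×8.314×473×ln(2.25) = 740 J.

740 J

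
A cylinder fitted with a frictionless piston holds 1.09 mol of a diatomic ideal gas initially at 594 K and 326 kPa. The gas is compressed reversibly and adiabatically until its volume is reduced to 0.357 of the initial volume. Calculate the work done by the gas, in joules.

-6860 J

V₁ = nRT₁/P₁ = 1.09×8.314×594/326 = 16.5 L.
Adiabatic: TV^(γ−1) = const ⇒ T₂ = 594×(2.80)^0.400 = 897 K; PV^γ = const ⇒ P₂ = 1380 kPa.
ΔU = nCvΔT = 1.09×20.8×(897−594) = 6860 J.
Q = 0 for an adiabatic process, so W = −ΔU = -6860 J.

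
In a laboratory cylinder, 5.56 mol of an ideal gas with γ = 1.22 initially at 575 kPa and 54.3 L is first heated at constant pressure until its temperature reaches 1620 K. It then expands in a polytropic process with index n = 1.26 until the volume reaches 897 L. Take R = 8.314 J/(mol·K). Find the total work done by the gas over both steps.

T₁ = P₁V₁/(nR) = 575×54.3/(5.56×8.314) = 675 K.
Step 1 — Isobaric: P stays 575 kPa; V/T = const ⇒ T₂ = 1620 K, V₂ = 130 L.
W = PΔV = 575×(130−54.3) kPa·L = 43700 J.
ΔU = nCvΔT = 5.56×37.8×(1620−675) = 198000 J.
Q = ΔU + W = nCpΔT = 242000 J.
State after step 1: P = 575 kPa, V = 130 L, T = 1620 K.
Step 2 — Polytropic n=1.26: T₂ = T₁(V₁/V₂)^(n−1) = 1620×(0.145)^0.26 = 981 K; P₂ = P₁(V₁/V₂)^n = 50.5 kPa.
W = (P₁V₁−P₂V₂)/(n−1) = (575×130−50.5×897)/0.26 = 114000 J.
ΔU = nCvΔT = 5.56×37.8×(981−1620) = -134000 J.
Q = ΔU + W = -20700 J.
Net over both steps: W = 157000 J, Q = 221000 J, ΔU = 64200 J.

157000 J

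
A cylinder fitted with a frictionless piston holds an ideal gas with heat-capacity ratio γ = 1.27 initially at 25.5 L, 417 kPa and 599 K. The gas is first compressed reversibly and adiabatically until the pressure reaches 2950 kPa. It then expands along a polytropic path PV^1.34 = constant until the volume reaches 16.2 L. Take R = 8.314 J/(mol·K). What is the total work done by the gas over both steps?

-5670 J

n = P₁V₁/(RT₁) = 417×25.5/(8.314×599) = 2.14 mol.
Step 1 — Adiabatic: T₂/T₁ = (P₂/P₁)^((γ−1)/γ) ⇒ T₂ = 599×(7.07)^0.213 = 908 K; V₂ = 5.46 L.
ΔU = nCvΔT = 2.14×30.8×(908−599) = 20300 J.
Q = 0 for an adiabatic process, so W = −ΔU = -20300 J.
State after step 1: P = 2950 kPa, V = 5.46 L, T = 908 K.
Step 2 — Polytropic n=1.34: T₂ = T₁(V₁/V₂)^(n−1) = 908×(0.337)^0.34 = 627 K; P₂ = P₁(V₁/V₂)^n = 688 kPa.
W = (P₁V₁−P₂V₂)/(n−1) = (2950×5.46−688×16.2)/0.34 = 14600 J.
ΔU = nCvΔT = 2.14×30.8×(627−908) = -18400 J.
Q = ΔU + W = -3800 J.
Net over both steps: W = -5670 J, Q = -3800 J, ΔU = 1870 J.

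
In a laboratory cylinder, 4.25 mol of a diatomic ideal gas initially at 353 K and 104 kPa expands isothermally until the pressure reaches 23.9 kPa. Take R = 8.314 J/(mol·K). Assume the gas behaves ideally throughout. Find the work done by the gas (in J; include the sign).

V₁ = nRT₁/P₁ = 4.25×8.314×353/104 = 120 L.
Isothermal: T stays 353 K; PV = const ⇒ V₂ = 522 L, P₂ = 23.9 kPa.
W = nRT ln(V₂/V₁) = 4.25×8.314×353×ln(4.35) = 18300 J.

18300 J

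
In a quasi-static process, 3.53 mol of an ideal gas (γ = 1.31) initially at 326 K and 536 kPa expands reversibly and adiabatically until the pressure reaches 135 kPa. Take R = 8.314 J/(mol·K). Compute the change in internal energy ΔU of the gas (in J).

V₁ = nRT₁/P₁ = 3.53×8.314×326/536 = 17.8 L.
Adiabatic: T₂/T₁ = (P₂/P₁)^((γ−1)/γ) ⇒ T₂ = 326×(0.252)^0.237 = 235 K; V₂ = 51.1 L.
For an ideal gas ΔU = nCvΔT with Cv = R/(γ−1) = 26.8 J/(mol·K).
ΔU = 3.53×26.8×(235−326) = -8590 J.

-8590 J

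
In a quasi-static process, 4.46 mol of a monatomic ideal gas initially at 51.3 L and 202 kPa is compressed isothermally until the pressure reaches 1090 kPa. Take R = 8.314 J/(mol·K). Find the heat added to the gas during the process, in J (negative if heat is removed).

-17500 J

T₁ = P₁V₁/(nR) = 202×51.3/(4.46×8.314) = 279 K.
Isothermal: T stays 279 K; PV = const ⇒ V₂ = 9.51 L, P₂ = 1090 kPa.
ΔU = 0 (ideal gas, T constant).
W = nRT ln(V₂/V₁) = 4.46×8.314×279×ln(0.185) = -17500 J.
Q = ΔU + W = -17500 J.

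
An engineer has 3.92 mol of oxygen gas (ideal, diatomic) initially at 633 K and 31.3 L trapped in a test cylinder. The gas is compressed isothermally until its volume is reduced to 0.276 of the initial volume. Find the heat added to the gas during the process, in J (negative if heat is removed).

P₁ = nRT₁/V₁ = 3.92×8.314×633/31.3 = 659 kPa.
Isothermal: T stays 633 K; PV = const ⇒ V₂ = 8.64 L, P₂ = 2390 kPa.
ΔU = 0 (ideal gas, T constant).
W = nRT ln(V₂/V₁) = 3.92×8.314×633×ln(0.276) = -26600 J.
Q = ΔU + W = -26600 J.

-26600 J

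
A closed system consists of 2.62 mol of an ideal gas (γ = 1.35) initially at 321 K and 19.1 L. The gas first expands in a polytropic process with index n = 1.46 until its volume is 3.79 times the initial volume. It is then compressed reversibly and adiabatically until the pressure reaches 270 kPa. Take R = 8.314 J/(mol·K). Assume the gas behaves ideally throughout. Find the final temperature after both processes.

266 K

P₁ = nRT₁/V₁ = 2.62×8.314×321/19.1 = 366 kPa.
Step 1 — Polytropic n=1.46: T₂ = T₁(V₁/V₂)^(n−1) = 321×(0.264)^0.46 = 174 K; P₂ = P₁(V₁/V₂)^n = 52.3 kPa.
W = (P₁V₁−P₂V₂)/(n−1) = (366×19.1−52.3×72.4)/0.46 = 6970 J.
ΔU = nCvΔT = 2.62×23.8×(174−321) = -9150 J.
Q = ΔU + W = -2190 J.
State after step 1: P = 52.3 kPa, V = 72.4 L, T = 174 K.
Step 2 — Adiabatic: T₂/T₁ = (P₂/P₁)^((γ−1)/γ) ⇒ T₂ = 174×(5.16)^0.259 = 266 K; V₂ = 21.5 L.
ΔU = nCvΔT = 2.62×23.8×(266−174) = 5740 J.
Q = 0 for an adiabatic process, so W = −ΔU = -5740 J.
Net over both steps: W = 1230 J, Q = -2190 J, ΔU = -3420 J.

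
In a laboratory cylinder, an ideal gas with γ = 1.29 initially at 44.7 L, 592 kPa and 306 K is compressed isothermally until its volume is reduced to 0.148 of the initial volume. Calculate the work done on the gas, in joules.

50600 J

n = P₁V₁/(RT₁) = 592×44.7/(8.314×306) = 10.4 mol.
Isothermal: T stays 306 K; PV = const ⇒ V₂ = 6.62 L, P₂ = 4000 kPa.
W = nRT ln(V₂/V₁) = 10.4×8.314×306×ln(0.148) = -50600 J.
Work done on the gas = −W_by = 50600 J.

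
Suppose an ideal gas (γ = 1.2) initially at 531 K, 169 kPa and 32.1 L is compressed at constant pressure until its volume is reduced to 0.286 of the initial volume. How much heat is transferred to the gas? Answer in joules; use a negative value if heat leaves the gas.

n = P₁V₁/(RT₁) = 169×32.1/(8.314×531) = 1.23 mol.
Isobaric: P stays 169 kPa; V/T = const ⇒ T₂ = 152 K, V₂ = 9.18 L.
W = PΔV = 169×(9.18−32.1) kPa·L = -3870 J.
ΔU = nCvΔT = 1.23×41.6×(152−531) = -19400 J.
Q = ΔU + W = nCpΔT = -23200 J.

-23200 J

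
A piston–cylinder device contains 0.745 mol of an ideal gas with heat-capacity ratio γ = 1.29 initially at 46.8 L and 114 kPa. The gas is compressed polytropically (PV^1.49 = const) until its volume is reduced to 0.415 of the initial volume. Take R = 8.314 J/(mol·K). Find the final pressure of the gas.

T₁ = P₁V₁/(nR) = 114×46.8/(0.745×8.314) = 861 K.
Polytropic n=1.49: T₂ = T₁(V₁/V₂)^(n−1) = 861×(2.41)^0.49 = 1330 K; P₂ = P₁(V₁/V₂)^n = 423 kPa.

423 kPa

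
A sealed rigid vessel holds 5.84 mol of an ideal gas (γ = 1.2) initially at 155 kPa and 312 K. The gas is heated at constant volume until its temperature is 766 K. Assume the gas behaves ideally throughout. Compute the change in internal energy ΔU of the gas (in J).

V₁ = nRT₁/P₁ = 5.84×8.314×312/155 = 97.7 L.
Isochoric: V stays 97.7 L; P/T = const ⇒ T₂ = 766 K, P₂ = 381 kPa.
For an ideal gas ΔU = nCvΔT with Cv = R/(γ−1) = 41.6 J/(mol·K).
ΔU = 5.84×41.6×(766−312) = 110000 J.

110000 J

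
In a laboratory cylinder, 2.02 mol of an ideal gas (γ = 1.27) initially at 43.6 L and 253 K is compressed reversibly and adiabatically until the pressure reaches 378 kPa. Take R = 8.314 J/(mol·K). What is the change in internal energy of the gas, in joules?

P₁ = nRT₁/V₁ = 2.02×8.314×253/43.6 = 97.5 kPa.
Adiabatic: T₂/T₁ = (P₂/P₁)^((γ−1)/γ) ⇒ T₂ = 253×(3.88)^0.213 = 338 K; V₂ = 15.0 L.
For an ideal gas ΔU = nCvΔT with Cv = R/(γ−1) = 30.8 J/(mol·K).
ΔU = 2.02×30.8×(338−253) = 5260 J.

5260 J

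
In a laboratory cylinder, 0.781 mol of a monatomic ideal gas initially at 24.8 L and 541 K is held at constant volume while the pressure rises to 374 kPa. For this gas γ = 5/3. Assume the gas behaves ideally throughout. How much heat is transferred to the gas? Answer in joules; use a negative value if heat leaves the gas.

P₁ = nRT₁/V₁ = 0.781×8.314×541/24.8 = 142 kPa.
Isochoric: V stays 24.8 L; P/T = const ⇒ T₂ = 1430 K, P₂ = 374 kPa.
W = 0 (no volume change).
ΔU = nCvΔT = 0.781×12.5×(1430−541) = 8640 J.
Q = ΔU = 8640 J.

8640 J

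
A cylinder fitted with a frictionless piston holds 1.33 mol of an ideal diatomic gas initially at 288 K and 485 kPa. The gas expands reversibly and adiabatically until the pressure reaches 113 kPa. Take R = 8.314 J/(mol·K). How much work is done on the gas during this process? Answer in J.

-2710 J

V₁ = nRT₁/P₁ = 1.33×8.314×288/485 = 6.57 L.
Adiabatic: T₂/T₁ = (P₂/P₁)^((γ−1)/γ) ⇒ T₂ = 288×(0.233)^0.286 = 190 K; V₂ = 18.6 L.
ΔU = nCvΔT = 1.33×20.8×(190−288) = -2710 J.
Q = 0 for an adiabatic process, so W = −ΔU = 2710 J.
Work done on the gas = −W_by = -2710 J.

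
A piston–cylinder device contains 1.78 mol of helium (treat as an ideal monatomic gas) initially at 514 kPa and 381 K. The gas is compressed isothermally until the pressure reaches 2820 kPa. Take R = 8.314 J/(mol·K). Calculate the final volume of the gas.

2.00 L

V₁ = nRT₁/P₁ = 1.78×8.314×381/514 = 11.0 L.
Isothermal: T stays 381 K; PV = const ⇒ V₂ = 2.00 L, P₂ = 2820 kPa.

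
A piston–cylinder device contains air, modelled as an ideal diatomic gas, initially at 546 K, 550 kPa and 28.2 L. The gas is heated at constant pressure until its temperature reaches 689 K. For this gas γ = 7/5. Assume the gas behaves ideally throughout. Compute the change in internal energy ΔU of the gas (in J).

10200 J

n = P₁V₁/(RT₁) = 550×28.2/(8.314×546) = 3.42 mol.
Isobaric: P stays 550 kPa; V/T = const ⇒ T₂ = 689 K, V₂ = 35.6 L.
For an ideal gas ΔU = nCvΔT with Cv = (5/2)R = 20.8 J/(mol·K).
ΔU = 3.42×20.8×(689−546) = 10200 J.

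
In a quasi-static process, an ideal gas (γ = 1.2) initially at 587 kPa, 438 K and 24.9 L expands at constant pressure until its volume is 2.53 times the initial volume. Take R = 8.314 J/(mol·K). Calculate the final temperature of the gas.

Isobaric: P stays 587 kPa; V/T = const ⇒ T₂ = 1110 K, V₂ = 63.0 L.

1110 K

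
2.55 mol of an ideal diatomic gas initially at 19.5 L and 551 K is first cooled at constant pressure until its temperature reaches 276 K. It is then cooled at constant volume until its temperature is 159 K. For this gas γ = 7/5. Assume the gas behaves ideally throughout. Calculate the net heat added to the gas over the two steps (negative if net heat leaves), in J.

P₁ = nRT₁/V₁ = 2.55×8.314×551/19.5 = 599 kPa.
Step 1 — Isobaric: P stays 599 kPa; V/T = const ⇒ T₂ = 276 K, V₂ = 9.77 L.
W = PΔV = 599×(9.77−19.5) kPa·L = -5830 J.
ΔU = nCvΔT = 2.55×20.8×(276−551) = -14600 J.
Q = ΔU + W = nCpΔT = -20400 J.
State after step 1: P = 599 kPa, V = 9.77 L, T = 276 K.
Step 2 — Isochoric: V stays 9.77 L; P/T = const ⇒ T₂ = 159 K, P₂ = 345 kPa.
W = 0 (no volume change).
ΔU = nCvΔT = 2.55×20.8×(159−276) = -6200 J.
Q = ΔU = -6200 J.
Net over both steps: W = -5830 J, Q = -26600 J, ΔU = -20800 J.

-26600 J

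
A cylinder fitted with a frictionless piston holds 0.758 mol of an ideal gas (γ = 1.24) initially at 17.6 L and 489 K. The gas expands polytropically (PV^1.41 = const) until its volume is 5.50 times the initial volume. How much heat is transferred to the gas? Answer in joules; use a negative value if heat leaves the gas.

-2680 J

P₁ = nRT₁/V₁ = 0.758×8.314×489/17.6 = 175 kPa.
Polytropic n=1.41: T₂ = T₁(V₁/V₂)^(n−1) = 489×(0.182)^0.41 = 243 K; P₂ = P₁(V₁/V₂)^n = 15.8 kPa.
W = (P₁V₁−P₂V₂)/(n−1) = (175×17.6−15.8×96.8)/0.41 = 3780 J.
ΔU = nCvΔT = 0.758×34.6×(243−489) = -6460 J.
Q = ΔU + W = -2680 J.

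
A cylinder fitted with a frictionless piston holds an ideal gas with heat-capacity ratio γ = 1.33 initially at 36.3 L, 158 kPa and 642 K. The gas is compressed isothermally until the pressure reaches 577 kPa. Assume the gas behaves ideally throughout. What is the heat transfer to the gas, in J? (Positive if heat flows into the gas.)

-7430 J

n = P₁V₁/(RT₁) = 158×36.3/(8.314×642) = 1.07 mol.
Isothermal: T stays 642 K; PV = const ⇒ V₂ = 9.94 L, P₂ = 577 kPa.
ΔU = 0 (ideal gas, T constant).
W = nRT ln(V₂/V₁) = 1.07×8.314×642×ln(0.274) = -7430 J.
Q = ΔU + W = -7430 J.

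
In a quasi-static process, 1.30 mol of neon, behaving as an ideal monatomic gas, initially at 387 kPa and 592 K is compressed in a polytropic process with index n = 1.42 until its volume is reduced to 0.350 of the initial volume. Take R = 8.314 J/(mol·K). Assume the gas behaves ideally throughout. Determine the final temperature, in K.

V₁ = nRT₁/P₁ = 1.30×8.314×592/387 = 16.5 L.
Polytropic n=1.42: T₂ = T₁(V₁/V₂)^(n−1) = 592×(2.86)^0.42 = 920 K; P₂ = P₁(V₁/V₂)^n = 1720 kPa.

920 K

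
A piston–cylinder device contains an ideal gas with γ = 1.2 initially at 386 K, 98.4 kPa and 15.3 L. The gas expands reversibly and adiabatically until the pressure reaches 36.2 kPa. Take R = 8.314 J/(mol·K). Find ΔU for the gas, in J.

-1160 J

n = P₁V₁/(RT₁) = 98.4×15.3/(8.314×386) = 0.469 mol.
Adiabatic: T₂/T₁ = (P₂/P₁)^((γ−1)/γ) ⇒ T₂ = 386×(0.368)^0.167 = 327 K; V₂ = 35.2 L.
For an ideal gas ΔU = nCvΔT with Cv = R/(γ−1) = 41.6 J/(mol·K).
ΔU = 0.469×41.6×(327−386) = -1160 J.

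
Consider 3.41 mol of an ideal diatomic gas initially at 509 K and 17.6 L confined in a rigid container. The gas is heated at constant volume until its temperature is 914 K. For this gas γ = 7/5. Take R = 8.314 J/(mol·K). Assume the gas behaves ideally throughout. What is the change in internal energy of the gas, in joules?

28700 J

P₁ = nRT₁/V₁ = 3.41×8.314×509/17.6 = 820 kPa.
Isochoric: V stays 17.6 L; P/T = const ⇒ T₂ = 914 K, P₂ = 1470 kPa.
For an ideal gas ΔU = nCvΔT with Cv = (5/2)R = 20.8 J/(mol·K).
ΔU = 3.41×20.8×(914−509) = 28700 J.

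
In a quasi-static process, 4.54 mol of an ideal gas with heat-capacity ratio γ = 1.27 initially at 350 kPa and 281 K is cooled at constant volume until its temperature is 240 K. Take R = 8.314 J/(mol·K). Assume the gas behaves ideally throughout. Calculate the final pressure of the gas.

299 kPa

V₁ = nRT₁/P₁ = 4.54×8.314×281/350 = 30.3 L.
Isochoric: V stays 30.3 L; P/T = const ⇒ T₂ = 240 K, P₂ = 299 kPa.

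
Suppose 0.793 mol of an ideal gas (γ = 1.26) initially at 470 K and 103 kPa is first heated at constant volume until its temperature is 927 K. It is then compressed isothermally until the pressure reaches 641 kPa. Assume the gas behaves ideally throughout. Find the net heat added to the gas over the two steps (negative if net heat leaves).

4570 J

V₁ = nRT₁/P₁ = 0.793×8.314×470/103 = 30.1 L.
Step 1 — Isochoric: V stays 30.1 L; P/T = const ⇒ T₂ = 927 K, P₂ = 203 kPa.
W = 0 (no volume change).
ΔU = nCvΔT = 0.793×32.0×(927−470) = 11600 J.
Q = ΔU = 11600 J.
State after step 1: P = 203 kPa, V = 30.1 L, T = 927 K.
Step 2 — Isothermal: T stays 927 K; PV = const ⇒ V₂ = 9.53 L, P₂ = 641 kPa.
ΔU = 0 (ideal gas, T constant).
W = nRT ln(V₂/V₁) = 0.793×8.314×927×ln(0.317) = -7020 J.
Q = ΔU + W = -7020 J.
Net over both steps: W = -7020 J, Q = 4570 J, ΔU = 11600 J.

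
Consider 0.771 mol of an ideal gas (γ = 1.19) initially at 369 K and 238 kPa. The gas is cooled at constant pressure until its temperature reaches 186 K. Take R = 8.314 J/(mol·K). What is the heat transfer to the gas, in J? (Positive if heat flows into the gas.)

-7350 J

V₁ = nRT₁/P₁ = 0.771×8.314×369/238 = 9.94 L.
Isobaric: P stays 238 kPa; V/T = const ⇒ T₂ = 186 K, V₂ = 5.01 L.
W = PΔV = 238×(5.01−9.94) kPa·L = -1170 J.
ΔU = nCvΔT = 0.771×43.8×(186−369) = -6170 J.
Q = ΔU + W = nCpΔT = -7350 J.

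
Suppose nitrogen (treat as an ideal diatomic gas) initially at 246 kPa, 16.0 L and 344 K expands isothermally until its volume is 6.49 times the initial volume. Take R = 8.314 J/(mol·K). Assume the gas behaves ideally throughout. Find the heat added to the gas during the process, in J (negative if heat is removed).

7360 J

n = P₁V₁/(RT₁) = 246×16.0/(8.314×344) = 1.38 mol.
Isothermal: T stays 344 K; PV = const ⇒ V₂ = 104 L, P₂ = 37.9 kPa.
ΔU = 0 (ideal gas, T constant).
W = nRT ln(V₂/V₁) = 1.38×8.314×344×ln(6.49) = 7360 J.
Q = ΔU + W = 7360 J.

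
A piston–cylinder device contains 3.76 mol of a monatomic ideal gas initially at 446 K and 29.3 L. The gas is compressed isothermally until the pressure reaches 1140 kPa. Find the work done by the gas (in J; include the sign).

P₁ = nRT₁/V₁ = 3.76×8.314×446/29.3 = 476 kPa.
Isothermal: T stays 446 K; PV = const ⇒ V₂ = 12.2 L, P₂ = 1140 kPa.
W = nRT ln(V₂/V₁) = 3.76×8.314×446×ln(0.417) = -12200 J.

-12200 J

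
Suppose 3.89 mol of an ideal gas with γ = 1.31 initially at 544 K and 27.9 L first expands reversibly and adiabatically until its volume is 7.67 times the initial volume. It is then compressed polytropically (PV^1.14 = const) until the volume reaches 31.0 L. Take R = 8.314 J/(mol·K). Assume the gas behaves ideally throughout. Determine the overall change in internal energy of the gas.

P₁ = nRT₁/V₁ = 3.89×8.314×544/27.9 = 631 kPa.
Step 1 — Adiabatic: TV^(γ−1) = const ⇒ T₂ = 544×(0.130)^0.310 = 289 K; PV^γ = const ⇒ P₂ = 43.7 kPa.
ΔU = nCvΔT = 3.89×26.8×(289−544) = -26600 J.
Q = 0 for an adiabatic process, so W = −ΔU = 26600 J.
State after step 1: P = 43.7 kPa, V = 214 L, T = 289 K.
Step 2 — Polytropic n=1.14: T₂ = T₁(V₁/V₂)^(n−1) = 289×(6.90)^0.14 = 379 K; P₂ = P₁(V₁/V₂)^n = 396 kPa.
W = (P₁V₁−P₂V₂)/(n−1) = (43.7×214−396×31.0)/0.14 = -20800 J.
ΔU = nCvΔT = 3.89×26.8×(379−289) = 9370 J.
Q = ΔU + W = -11400 J.
Net over both steps: W = 5820 J, Q = -11400 J, ΔU = -17200 J.

-17200 J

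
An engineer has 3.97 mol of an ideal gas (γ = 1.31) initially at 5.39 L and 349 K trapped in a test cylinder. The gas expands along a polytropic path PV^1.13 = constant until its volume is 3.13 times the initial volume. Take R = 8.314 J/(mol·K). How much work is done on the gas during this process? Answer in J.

-12200 J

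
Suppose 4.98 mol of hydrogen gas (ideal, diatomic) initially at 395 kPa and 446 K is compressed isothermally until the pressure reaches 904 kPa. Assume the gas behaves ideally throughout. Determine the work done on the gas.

V₁ = nRT₁/P₁ = 4.98×8.314×446/395 = 46.7 L.
Isothermal: T stays 446 K; PV = const ⇒ V₂ = 20.4 L, P₂ = 904 kPa.
W = nRT ln(V₂/V₁) = 4.98×8.314×446×ln(0.437) = -15300 J.
Work done on the gas = −W_by = 15300 J.

15300 J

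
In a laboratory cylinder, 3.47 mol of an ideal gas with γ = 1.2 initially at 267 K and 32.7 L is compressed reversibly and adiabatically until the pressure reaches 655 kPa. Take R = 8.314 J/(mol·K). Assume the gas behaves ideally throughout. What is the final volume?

13.9 L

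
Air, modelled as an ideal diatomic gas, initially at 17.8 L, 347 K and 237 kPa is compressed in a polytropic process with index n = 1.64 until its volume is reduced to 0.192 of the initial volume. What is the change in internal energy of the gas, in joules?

n = P₁V₁/(RT₁) = 237×17.8/(8.314×347) = 1.46 mol.
Polytropic n=1.64: T₂ = T₁(V₁/V₂)^(n−1) = 347×(5.21)^0.64 = 998 K; P₂ = P₁(V₁/V₂)^n = 3550 kPa.
For an ideal gas ΔU = nCvΔT with Cv = (5/2)R = 20.8 J/(mol·K).
ΔU = 1.46×20.8×(998−347) = 19800 J.

19800 J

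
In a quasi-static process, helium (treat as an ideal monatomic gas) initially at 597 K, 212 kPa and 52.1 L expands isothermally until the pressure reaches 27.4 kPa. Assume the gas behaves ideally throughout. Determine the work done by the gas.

22600 J

n = P₁V₁/(RT₁) = 212×52.1/(8.314×597) = 2.23 mol.
Isothermal: T stays 597 K; PV = const ⇒ V₂ = 403 L, P₂ = 27.4 kPa.
W = nRT ln(V₂/V₁) = 2.23×8.314×597×ln(7.74) = 22600 J.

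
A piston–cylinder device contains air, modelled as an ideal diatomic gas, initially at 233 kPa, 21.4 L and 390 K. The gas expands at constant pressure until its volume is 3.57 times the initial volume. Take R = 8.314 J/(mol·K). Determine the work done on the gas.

-12800 J

n = P₁V₁/(RT₁) = 233×21.4/(8.314×390) = 1.54 mol.
Isobaric: P stays 233 kPa; V/T = const ⇒ T₂ = 1390 K, V₂ = 76.4 L.
W = PΔV = 233×(76.4−21.4) kPa·L = 12800 J.
Work done on the gas = −W_by = -12800 J.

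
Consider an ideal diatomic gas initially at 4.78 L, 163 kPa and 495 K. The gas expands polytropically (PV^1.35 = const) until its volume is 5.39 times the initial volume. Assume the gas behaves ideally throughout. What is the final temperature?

Polytropic n=1.35: T₂ = T₁(V₁/V₂)^(n−1) = 495×(0.186)^0.35 = 275 K; P₂ = P₁(V₁/V₂)^n = 16.8 kPa.

275 K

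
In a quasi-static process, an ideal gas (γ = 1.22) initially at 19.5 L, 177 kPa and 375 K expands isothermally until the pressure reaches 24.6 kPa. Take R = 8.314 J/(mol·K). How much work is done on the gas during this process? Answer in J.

-6810 J

n = P₁V₁/(RT₁) = 177×19.5/(8.314×375) = 1.11 mol.
Isothermal: T stays 375 K; PV = const ⇒ V₂ = 140 L, P₂ = 24.6 kPa.
W = nRT ln(V₂/V₁) = 1.11×8.314×375×ln(7.20) = 6810 J.
Work done on the gas = −W_by = -6810 J.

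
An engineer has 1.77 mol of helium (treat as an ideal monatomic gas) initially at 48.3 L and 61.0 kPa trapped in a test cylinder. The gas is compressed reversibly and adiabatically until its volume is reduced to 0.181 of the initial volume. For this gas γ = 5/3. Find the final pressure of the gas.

T₁ = P₁V₁/(nR) = 61.0×48.3/(1.77×8.314) = 200 K.
Adiabatic: TV^(γ−1) = const ⇒ T₂ = 200×(5.52)^0.667 = 626 K; PV^γ = const ⇒ P₂ = 1050 kPa.

1050 kPa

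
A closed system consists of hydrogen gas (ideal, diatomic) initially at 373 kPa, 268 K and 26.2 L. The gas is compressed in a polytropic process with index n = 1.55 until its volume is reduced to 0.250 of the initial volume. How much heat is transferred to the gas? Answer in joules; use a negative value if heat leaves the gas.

7620 J

n = P₁V₁/(RT₁) = 373×26.2/(8.314×268) = 4.39 mol.
Polytropic n=1.55: T₂ = T₁(V₁/V₂)^(n−1) = 268×(4.00)^0.55 = 574 K; P₂ = P₁(V₁/V₂)^n = 3200 kPa.
W = (P₁V₁−P₂V₂)/(n−1) = (373×26.2−3200×6.55)/0.55 = -20300 J.
ΔU = nCvΔT = 4.39×20.8×(574−268) = 27900 J.
Q = ΔU + W = 7620 J.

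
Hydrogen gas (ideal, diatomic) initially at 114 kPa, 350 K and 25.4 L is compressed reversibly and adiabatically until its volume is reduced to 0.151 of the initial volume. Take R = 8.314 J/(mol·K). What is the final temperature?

Adiabatic: TV^(γ−1) = const ⇒ T₂ = 350×(6.62)^0.400 = 746 K; PV^γ = const ⇒ P₂ = 1610 kPa.

746 K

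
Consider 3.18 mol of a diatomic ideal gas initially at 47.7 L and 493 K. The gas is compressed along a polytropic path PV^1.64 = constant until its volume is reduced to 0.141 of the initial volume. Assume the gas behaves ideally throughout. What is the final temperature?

P₁ = nRT₁/V₁ = 3.18×8.314×493/47.7 = 273 kPa.
Polytropic n=1.64: T₂ = T₁(V₁/V₂)^(n−1) = 493×(7.09)^0.64 = 1730 K; P₂ = P₁(V₁/V₂)^n = 6790 kPa.

1730 K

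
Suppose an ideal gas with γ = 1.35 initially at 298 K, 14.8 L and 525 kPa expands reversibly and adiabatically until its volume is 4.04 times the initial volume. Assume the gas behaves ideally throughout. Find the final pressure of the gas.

79.7 kPa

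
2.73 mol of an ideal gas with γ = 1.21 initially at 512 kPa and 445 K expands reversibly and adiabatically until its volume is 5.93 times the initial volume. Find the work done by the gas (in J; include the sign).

V₁ = nRT₁/P₁ = 2.73×8.314×445/512 = 19.7 L.
Adiabatic: TV^(γ−1) = const ⇒ T₂ = 445×(0.169)^0.210 = 306 K; PV^γ = const ⇒ P₂ = 59.4 kPa.
ΔU = nCvΔT = 2.73×39.6×(306−445) = -15000 J.
Q = 0 for an adiabatic process, so W = −ΔU = 15000 J.

15000 J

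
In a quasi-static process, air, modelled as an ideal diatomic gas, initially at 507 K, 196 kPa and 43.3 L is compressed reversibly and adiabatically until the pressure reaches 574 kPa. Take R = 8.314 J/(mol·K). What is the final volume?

20.1 L

Adiabatic: T₂/T₁ = (P₂/P₁)^((γ−1)/γ) ⇒ T₂ = 507×(2.93)^0.286 = 689 K; V₂ = 20.1 L.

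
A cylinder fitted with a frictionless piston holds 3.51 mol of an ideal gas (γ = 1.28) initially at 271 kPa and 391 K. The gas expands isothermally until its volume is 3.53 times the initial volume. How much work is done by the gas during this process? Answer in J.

V₁ = nRT₁/P₁ = 3.51×8.314×391/271 = 42.1 L.
Isothermal: T stays 391 K; PV = const ⇒ V₂ = 149 L, P₂ = 76.8 kPa.
W = nRT ln(V₂/V₁) = 3.51×8.314×391×ln(3.53) = 14400 J.

14400 J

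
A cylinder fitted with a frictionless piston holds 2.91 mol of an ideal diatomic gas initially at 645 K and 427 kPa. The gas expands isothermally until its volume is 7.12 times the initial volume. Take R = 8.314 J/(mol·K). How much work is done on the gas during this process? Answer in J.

V₁ = nRT₁/P₁ = 2.91×8.314×645/427 = 36.5 L.
Isothermal: T stays 645 K; PV = const ⇒ V₂ = 260 L, P₂ = 60.0 kPa.
W = nRT ln(V₂/V₁) = 2.91×8.314×645×ln(7.12) = 30600 J.
Work done on the gas = −W_by = -30600 J.

-30600 J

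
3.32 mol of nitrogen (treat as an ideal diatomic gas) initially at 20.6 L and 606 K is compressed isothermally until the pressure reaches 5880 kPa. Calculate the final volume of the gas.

2.84 L

P₁ = nRT₁/V₁ = 3.32×8.314×606/20.6 = 812 kPa.
Isothermal: T stays 606 K; PV = const ⇒ V₂ = 2.84 L, P₂ = 5880 kPa.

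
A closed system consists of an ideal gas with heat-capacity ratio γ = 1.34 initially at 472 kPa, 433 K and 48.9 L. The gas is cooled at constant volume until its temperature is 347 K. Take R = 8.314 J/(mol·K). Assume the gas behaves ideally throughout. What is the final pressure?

378 kPa

Isochoric: V stays 48.9 L; P/T = const ⇒ T₂ = 347 K, P₂ = 378 kPa.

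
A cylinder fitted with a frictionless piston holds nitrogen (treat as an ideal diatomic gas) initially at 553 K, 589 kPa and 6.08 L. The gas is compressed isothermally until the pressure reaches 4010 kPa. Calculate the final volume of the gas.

Isothermal: T stays 553 K; PV = const ⇒ V₂ = 0.893 L, P₂ = 4010 kPa.

0.893 L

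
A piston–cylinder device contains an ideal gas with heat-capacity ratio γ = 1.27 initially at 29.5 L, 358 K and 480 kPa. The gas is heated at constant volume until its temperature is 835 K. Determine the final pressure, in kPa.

1120 kPa

Isochoric: V stays 29.5 L; P/T = const ⇒ T₂ = 835 K, P₂ = 1120 kPa.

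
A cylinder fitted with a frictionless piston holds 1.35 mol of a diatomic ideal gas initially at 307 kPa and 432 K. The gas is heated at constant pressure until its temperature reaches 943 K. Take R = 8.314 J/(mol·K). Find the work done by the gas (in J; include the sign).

V₁ = nRT₁/P₁ = 1.35×8.314×432/307 = 15.8 L.
Isobaric: P stays 307 kPa; V/T = const ⇒ T₂ = 943 K, V₂ = 34.5 L.
W = PΔV = 307×(34.5−15.8) kPa·L = 5740 J.

5740 J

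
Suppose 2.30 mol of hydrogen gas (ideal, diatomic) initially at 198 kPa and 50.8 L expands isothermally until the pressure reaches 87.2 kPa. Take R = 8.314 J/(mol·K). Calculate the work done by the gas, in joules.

8250 J

T₁ = P₁V₁/(nR) = 198×50.8/(2.30×8.314) = 526 K.
Isothermal: T stays 526 K; PV = const ⇒ V₂ = 115 L, P₂ = 87.2 kPa.
W = nRT ln(V₂/V₁) = 2.30×8.314×526×ln(2.27) = 8250 J.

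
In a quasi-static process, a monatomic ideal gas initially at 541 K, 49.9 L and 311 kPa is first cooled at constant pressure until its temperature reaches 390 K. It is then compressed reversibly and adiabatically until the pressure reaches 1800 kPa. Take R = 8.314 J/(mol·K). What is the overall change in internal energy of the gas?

10600 J

n = P₁V₁/(RT₁) = 311×49.9/(8.314×541) = 3.45 mol.
Step 1 — Isobaric: P stays 311 kPa; V/T = const ⇒ T₂ = 390 K, V₂ = 36.0 L.
W = PΔV = 311×(36.0−49.9) kPa·L = -4330 J.
ΔU = nCvΔT = 3.45×12.5×(390−541) = -6500 J.
Q = ΔU + W = nCpΔT = -10800 J.
State after step 1: P = 311 kPa, V = 36.0 L, T = 390 K.
Step 2 — Adiabatic: T₂/T₁ = (P₂/P₁)^((γ−1)/γ) ⇒ T₂ = 390×(5.79)^0.400 = 787 K; V₂ = 12.5 L.
ΔU = nCvΔT = 3.45×12.5×(787−390) = 17100 J.
Q = 0 for an adiabatic process, so W = −ΔU = -17100 J.
Net over both steps: W = -21400 J, Q = -10800 J, ΔU = 10600 J.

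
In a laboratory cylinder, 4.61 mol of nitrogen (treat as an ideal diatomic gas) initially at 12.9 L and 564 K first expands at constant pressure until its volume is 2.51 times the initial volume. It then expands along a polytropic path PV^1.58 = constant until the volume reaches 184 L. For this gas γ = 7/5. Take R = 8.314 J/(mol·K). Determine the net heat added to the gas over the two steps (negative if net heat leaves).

87500 J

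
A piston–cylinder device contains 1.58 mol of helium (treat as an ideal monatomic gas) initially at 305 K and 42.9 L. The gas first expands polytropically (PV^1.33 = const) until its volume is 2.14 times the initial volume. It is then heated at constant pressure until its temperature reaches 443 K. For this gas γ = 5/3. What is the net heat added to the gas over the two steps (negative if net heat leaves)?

8120 J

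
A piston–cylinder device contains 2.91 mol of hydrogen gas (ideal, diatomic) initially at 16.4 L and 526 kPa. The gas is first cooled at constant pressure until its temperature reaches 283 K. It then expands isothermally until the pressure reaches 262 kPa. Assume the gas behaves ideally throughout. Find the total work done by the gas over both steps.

T₁ = P₁V₁/(nR) = 526×16.4/(2.91×8.314) = 357 K.
Step 1 — Isobaric: P stays 526 kPa; V/T = const ⇒ T₂ = 283 K, V₂ = 13.0 L.
W = PΔV = 526×(13.0−16.4) kPa·L = -1780 J.
ΔU = nCvΔT = 2.91×20.8×(283−357) = -4450 J.
Q = ΔU + W = nCpΔT = -6230 J.
State after step 1: P = 526 kPa, V = 13.0 L, T = 283 K.
Step 2 — Isothermal: T stays 283 K; PV = const ⇒ V₂ = 26.1 L, P₂ = 262 kPa.
ΔU = 0 (ideal gas, T constant).
W = nRT ln(V₂/V₁) = 2.91×8.314×283×ln(2.01) = 4770 J.
Q = ΔU + W = 4770 J.
Net over both steps: W = 2990 J, Q = -1460 J, ΔU = -4450 J.

2990 J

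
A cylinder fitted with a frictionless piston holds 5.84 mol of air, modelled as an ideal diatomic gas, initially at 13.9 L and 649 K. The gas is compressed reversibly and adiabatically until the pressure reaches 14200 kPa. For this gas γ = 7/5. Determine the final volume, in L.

P₁ = nRT₁/V₁ = 5.84×8.314×649/13.9 = 2270 kPa.
Adiabatic: T₂/T₁ = (P₂/P₁)^((γ−1)/γ) ⇒ T₂ = 649×(6.26)^0.286 = 1100 K; V₂ = 3.75 L.

3.75 L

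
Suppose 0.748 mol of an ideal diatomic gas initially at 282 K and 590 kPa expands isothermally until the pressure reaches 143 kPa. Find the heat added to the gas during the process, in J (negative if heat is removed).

V₁ = nRT₁/P₁ = 0.748×8.314×282/590 = 2.97 L.
Isothermal: T stays 282 K; PV = const ⇒ V₂ = 12.3 L, P₂ = 143 kPa.
ΔU = 0 (ideal gas, T constant).
W = nRT ln(V₂/V₁) = 0.748×8.314×282×ln(4.13) = 2490 J.
Q = ΔU + W = 2490 J.

2490 J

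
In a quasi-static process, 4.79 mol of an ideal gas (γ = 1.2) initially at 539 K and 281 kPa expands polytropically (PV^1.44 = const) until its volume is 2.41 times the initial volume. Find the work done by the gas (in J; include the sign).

15700 J

V₁ = nRT₁/P₁ = 4.79×8.314×539/281 = 76.4 L.
Polytropic n=1.44: T₂ = T₁(V₁/V₂)^(n−1) = 539×(0.415)^0.44 = 366 K; P₂ = P₁(V₁/V₂)^n = 79.2 kPa.
W = (P₁V₁−P₂V₂)/(n−1) = (281×76.4−79.2×184)/0.44 = 15700 J.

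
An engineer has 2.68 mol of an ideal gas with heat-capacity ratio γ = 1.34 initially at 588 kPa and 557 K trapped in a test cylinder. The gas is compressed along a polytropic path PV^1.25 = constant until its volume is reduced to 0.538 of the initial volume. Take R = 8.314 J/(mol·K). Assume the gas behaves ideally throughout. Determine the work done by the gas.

-8320 J

V₁ = nRT₁/P₁ = 2.68×8.314×557/588 = 21.1 L.
Polytropic n=1.25: T₂ = T₁(V₁/V₂)^(n−1) = 557×(1.86)^0.25 = 650 K; P₂ = P₁(V₁/V₂)^n = 1280 kPa.
W = (P₁V₁−P₂V₂)/(n−1) = (588×21.1−1280×11.4)/0.25 = -8320 J.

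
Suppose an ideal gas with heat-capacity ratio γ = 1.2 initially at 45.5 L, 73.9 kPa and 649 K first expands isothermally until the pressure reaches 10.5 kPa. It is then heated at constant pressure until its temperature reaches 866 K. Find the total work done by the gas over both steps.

7690 J

n = P₁V₁/(RT₁) = 73.9×45.5/(8.314×649) = 0.623 mol.
Step 1 — Isothermal: T stays 649 K; PV = const ⇒ V₂ = 320 L, P₂ = 10.5 kPa.
ΔU = 0 (ideal gas, T constant).
W = nRT ln(V₂/V₁) = 0.623×8.314×649×ln(7.04) = 6560 J.
Q = ΔU + W = 6560 J.
State after step 1: P = 10.5 kPa, V = 320 L, T = 649 K.
Step 2 — Isobaric: P stays 10.5 kPa; V/T = const ⇒ T₂ = 866 K, V₂ = 427 L.
W = PΔV = 10.5×(427−320) kPa·L = 1120 J.
ΔU = nCvΔT = 0.623×41.6×(866−649) = 5620 J.
Q = ΔU + W = nCpΔT = 6750 J.
Net over both steps: W = 7690 J, Q = 13300 J, ΔU = 5620 J.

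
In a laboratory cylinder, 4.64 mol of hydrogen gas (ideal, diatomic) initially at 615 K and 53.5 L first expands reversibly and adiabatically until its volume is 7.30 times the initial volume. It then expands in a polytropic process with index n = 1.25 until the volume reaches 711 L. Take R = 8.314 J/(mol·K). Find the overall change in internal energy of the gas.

-36300 J

P₁ = nRT₁/V₁ = 4.64×8.314×615/53.5 = 443 kPa.
Step 1 — Adiabatic: TV^(γ−1) = const ⇒ T₂ = 615×(0.137)^0.400 = 278 K; PV^γ = const ⇒ P₂ = 27.4 kPa.
ΔU = nCvΔT = 4.64×20.8×(278−615) = -32500 J.
Q = 0 for an adiabatic process, so W = −ΔU = 32500 J.
State after step 1: P = 27.4 kPa, V = 391 L, T = 278 K.
Step 2 — Polytropic n=1.25: T₂ = T₁(V₁/V₂)^(n−1) = 278×(0.549)^0.25 = 239 K; P₂ = P₁(V₁/V₂)^n = 13.0 kPa.
W = (P₁V₁−P₂V₂)/(n−1) = (27.4×391−13.0×711)/0.25 = 5960 J.
ΔU = nCvΔT = 4.64×20.8×(239−278) = -3730 J.
Q = ΔU + W = 2240 J.
Net over both steps: W = 38500 J, Q = 2240 J, ΔU = -36300 J.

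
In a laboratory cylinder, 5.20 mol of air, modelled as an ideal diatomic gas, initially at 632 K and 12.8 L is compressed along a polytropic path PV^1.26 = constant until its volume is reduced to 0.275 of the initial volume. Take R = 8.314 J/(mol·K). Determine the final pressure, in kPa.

P₁ = nRT₁/V₁ = 5.20×8.314×632/12.8 = 2130 kPa.
Polytropic n=1.26: T₂ = T₁(V₁/V₂)^(n−1) = 632×(3.64)^0.26 = 884 K; P₂ = P₁(V₁/V₂)^n = 10900 kPa.

10900 kPa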